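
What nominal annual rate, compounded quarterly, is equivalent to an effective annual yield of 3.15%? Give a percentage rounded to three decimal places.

(1 + r/4)^4 − 1 = 0.0315, so 1 + r/4 = 1.0315^(1/4).
r/4 = 0.007784, so r = 0.031135 = 3.113%.

3.113%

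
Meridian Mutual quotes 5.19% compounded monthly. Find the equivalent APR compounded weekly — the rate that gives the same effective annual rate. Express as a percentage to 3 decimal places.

5.181%

EAR = (1 + 0.0519/12)^12 − 1 = 0.053153.
Solve (1 + r/52)^52 = 1.053153: r/52 = 1.053153^(1/52) − 1 = 0.000996, so r = 0.051814 = 5.181%.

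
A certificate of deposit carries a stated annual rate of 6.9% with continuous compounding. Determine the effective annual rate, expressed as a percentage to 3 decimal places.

7.144%

With continuous compounding, EAR = e^0.069 − 1.
e^0.069 = 1.071436, so EAR = 0.071436 = 7.144%.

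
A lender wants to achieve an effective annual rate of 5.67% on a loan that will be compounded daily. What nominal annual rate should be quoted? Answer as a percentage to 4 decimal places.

5.5155%

(1 + r/365)^365 − 1 = 0.0567, so 1 + r/365 = 1.0567^(1/365).
r/365 = 0.000151, so r = 0.055155 = 5.5155%.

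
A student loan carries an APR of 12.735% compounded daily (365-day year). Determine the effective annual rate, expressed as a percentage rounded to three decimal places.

13.579%

EAR = (1 + 0.12735/365)^365 − 1.
= (1 + 0.000349)^365 − 1 = 1.135789 − 1 = 13.579%.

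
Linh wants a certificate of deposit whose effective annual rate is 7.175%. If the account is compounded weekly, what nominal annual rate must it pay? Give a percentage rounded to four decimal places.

(1 + r/52)^52 − 1 = 0.07175, so 1 + r/52 = 1.07175^(1/52).
r/52 = 0.001333, so r = 0.069339 = 6.9339%.

6.9339%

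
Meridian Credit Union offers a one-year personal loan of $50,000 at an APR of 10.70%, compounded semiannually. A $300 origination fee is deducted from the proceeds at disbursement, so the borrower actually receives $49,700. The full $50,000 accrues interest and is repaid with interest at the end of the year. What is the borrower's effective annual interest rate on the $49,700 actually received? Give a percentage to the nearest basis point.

Amount owed after one year: 50,000 × (1 + 0.1070/2)^2 = 50,000 × 1.109862 = $55,493.11.
Effective rate on net proceeds: 55,493.11 / 49,700 − 1 = 0.116562 = 11.66%.

11.66%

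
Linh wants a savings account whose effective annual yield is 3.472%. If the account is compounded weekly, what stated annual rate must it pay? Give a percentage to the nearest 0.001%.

(1 + r/52)^52 − 1 = 0.03472, so 1 + r/52 = 1.03472^(1/52).
r/52 = 0.000657, so r = 0.034142 = 3.414%.

3.414%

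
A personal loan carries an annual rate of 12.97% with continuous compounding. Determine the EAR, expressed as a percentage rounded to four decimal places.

13.8487%

With continuous compounding, EAR = e^0.1297 − 1.
e^0.1297 = 1.138487, so EAR = 0.138487 = 13.8487%.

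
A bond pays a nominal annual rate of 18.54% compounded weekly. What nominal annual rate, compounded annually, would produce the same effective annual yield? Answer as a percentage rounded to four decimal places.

EAR = (1 + 0.1854/52)^52 − 1 = 0.203303.
Compounded annually, the equivalent nominal rate is the EAR itself: 20.3303%.

20.3303%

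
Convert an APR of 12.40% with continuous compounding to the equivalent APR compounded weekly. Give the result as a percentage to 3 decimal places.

EAR under continuous compounding: e^0.1240 − 1 = 0.132016.
Solve (1 + r/52)^52 = 1.132016: r/52 = 1.132016^(1/52) − 1 = 0.002387, so r = 0.124148 = 12.415%.

12.415%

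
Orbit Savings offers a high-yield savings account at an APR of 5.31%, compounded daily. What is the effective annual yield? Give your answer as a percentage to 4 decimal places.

EAR = (1 + 0.0531/365)^365 − 1.
= (1 + 0.000145)^365 − 1 = 1.054531 − 1 = 5.4531%.

5.4531%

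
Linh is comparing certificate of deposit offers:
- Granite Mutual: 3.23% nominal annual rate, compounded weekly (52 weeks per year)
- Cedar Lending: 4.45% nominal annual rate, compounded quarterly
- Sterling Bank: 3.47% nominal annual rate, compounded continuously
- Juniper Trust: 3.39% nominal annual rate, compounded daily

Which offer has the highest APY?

Granite Mutual: (1 + 0.0323/52)^52 − 1 = 3.282%
Cedar Lending: (1 + 0.0445/4)^4 − 1 = 4.525%
Sterling Bank: e^0.0347 − 1 = 3.531%
Juniper Trust: (1 + 0.0339/365)^365 − 1 = 3.448%
The highest effective annual rate is Cedar Lending at 4.525%.

Cedar Lending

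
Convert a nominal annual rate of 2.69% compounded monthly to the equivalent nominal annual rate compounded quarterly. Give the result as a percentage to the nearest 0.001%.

2.696%

EAR = (1 + 0.0269/12)^12 − 1 = 0.027234.
Solve (1 + r/4)^4 = 1.027234: r/4 = 1.027234^(1/4) − 1 = 0.006740, so r = 0.026960 = 2.696%.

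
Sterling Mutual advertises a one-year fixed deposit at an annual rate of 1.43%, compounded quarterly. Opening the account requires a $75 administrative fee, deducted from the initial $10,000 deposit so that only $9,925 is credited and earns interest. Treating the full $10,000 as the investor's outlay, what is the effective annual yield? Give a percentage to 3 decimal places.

0.677%

Value after one year: 9,925 × (1 + 0.0143/4)^4 = 9,925 × 1.014377 = $10,067.69.
Effective yield on the $10,000 outlay: 10,067.69 / 10,000 − 1 = 0.006769 = 0.677%.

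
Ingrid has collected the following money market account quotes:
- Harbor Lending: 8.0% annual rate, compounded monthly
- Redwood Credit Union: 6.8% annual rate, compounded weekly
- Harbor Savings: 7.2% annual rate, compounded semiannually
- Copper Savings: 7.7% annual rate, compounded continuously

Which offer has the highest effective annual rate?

Harbor Lending: (1 + 0.080/12)^12 − 1 = 8.300%
Redwood Credit Union: (1 + 0.068/52)^52 − 1 = 7.032%
Harbor Savings: (1 + 0.072/2)^2 − 1 = 7.330%
Copper Savings: e^0.077 − 1 = 8.004%
The highest effective annual rate is Harbor Lending at 8.300%.

Harbor Lending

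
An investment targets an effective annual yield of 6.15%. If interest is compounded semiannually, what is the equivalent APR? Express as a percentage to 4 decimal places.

6.0582%

(1 + r/2)^2 − 1 = 0.0615, so 1 + r/2 = 1.0615^(1/2).
r/2 = 0.030291, so r = 0.060582 = 6.0582%.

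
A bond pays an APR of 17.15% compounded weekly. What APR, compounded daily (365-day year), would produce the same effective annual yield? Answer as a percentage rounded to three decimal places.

17.126%

EAR = (1 + 0.1715/52)^52 − 1 = 0.186749.
Solve (1 + r/365)^365 = 1.186749: r/365 = 1.186749^(1/365) − 1 = 0.000469, so r = 0.171258 = 17.126%.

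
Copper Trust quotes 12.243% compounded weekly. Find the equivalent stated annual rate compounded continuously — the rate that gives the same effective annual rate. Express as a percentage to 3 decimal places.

EAR = (1 + 0.12243/52)^52 − 1 = 0.130077.
Equivalent continuous rate: r = ln(1 + 0.130077) = 0.122286 = 12.229%.

12.229%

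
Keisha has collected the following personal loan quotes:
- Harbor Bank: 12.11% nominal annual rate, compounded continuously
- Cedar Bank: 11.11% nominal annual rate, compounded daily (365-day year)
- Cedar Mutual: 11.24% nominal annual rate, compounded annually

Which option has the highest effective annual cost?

Harbor Bank

Harbor Bank: e^0.1211 − 1 = 12.874%
Cedar Bank: (1 + 0.1111/365)^365 − 1 = 11.749%
Cedar Mutual: compounded annually, EAR = 11.240%
The highest effective annual rate is Harbor Bank at 12.874%.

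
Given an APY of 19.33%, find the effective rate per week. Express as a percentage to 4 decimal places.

0.3404%

The per-week rate i satisfies (1 + i)^52 = 1 + 0.1933.
i = 1.1933^(1/52) − 1 = 0.0034043 = 0.3404%.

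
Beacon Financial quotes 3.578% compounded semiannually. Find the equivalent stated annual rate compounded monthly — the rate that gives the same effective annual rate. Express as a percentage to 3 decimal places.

EAR = (1 + 0.03578/2)^2 − 1 = 0.036100.
Solve (1 + r/12)^12 = 1.036100: r/12 = 1.036100^(1/12) − 1 = 0.002960, so r = 0.035516 = 3.552%.

3.552%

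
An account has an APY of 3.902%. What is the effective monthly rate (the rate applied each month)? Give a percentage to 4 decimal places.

The per-month rate i satisfies (1 + i)^12 = 1 + 0.03902.
i = 1.03902^(1/12) − 1 = 0.0031949 = 0.3195%.

0.3195%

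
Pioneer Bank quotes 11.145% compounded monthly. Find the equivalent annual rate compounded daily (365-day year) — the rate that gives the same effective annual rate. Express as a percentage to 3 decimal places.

EAR = (1 + 0.11145/12)^12 − 1 = 0.117323.
Solve (1 + r/365)^365 = 1.117323: r/365 = 1.117323^(1/365) − 1 = 0.000304, so r = 0.110952 = 11.095%.

11.095%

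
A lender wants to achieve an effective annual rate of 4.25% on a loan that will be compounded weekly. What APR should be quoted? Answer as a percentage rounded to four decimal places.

(1 + r/52)^52 − 1 = 0.0425, so 1 + r/52 = 1.0425^(1/52).
r/52 = 0.000801, so r = 0.041638 = 4.1638%.

4.1638%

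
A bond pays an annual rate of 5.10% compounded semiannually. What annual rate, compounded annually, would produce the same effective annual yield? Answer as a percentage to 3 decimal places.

5.165%

EAR = (1 + 0.0510/2)^2 − 1 = 0.051650.
Compounded annually, the equivalent nominal rate is the EAR itself: 5.165%.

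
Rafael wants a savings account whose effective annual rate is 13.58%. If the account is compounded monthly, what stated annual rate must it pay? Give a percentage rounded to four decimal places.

12.8015%

(1 + r/12)^12 − 1 = 0.1358, so 1 + r/12 = 1.1358^(1/12).
r/12 = 0.010668, so r = 0.128015 = 12.8015%.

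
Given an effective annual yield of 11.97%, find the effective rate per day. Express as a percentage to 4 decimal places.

The per-day rate i satisfies (1 + i)^365 = 1 + 0.1197.
i = 1.1197^(1/365) − 1 = 0.0003098 = 0.0310%.

0.0310%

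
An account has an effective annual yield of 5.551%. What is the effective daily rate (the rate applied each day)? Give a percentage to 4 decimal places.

The per-day rate i satisfies (1 + i)^365 = 1 + 0.05551.
i = 1.05551^(1/365) − 1 = 0.0001480 = 0.0148%.

0.0148%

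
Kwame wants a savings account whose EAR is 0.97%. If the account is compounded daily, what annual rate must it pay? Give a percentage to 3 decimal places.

0.965%

(1 + r/365)^365 − 1 = 0.0097, so 1 + r/365 = 1.0097^(1/365).
r/365 = 0.000026, so r = 0.009653 = 0.965%.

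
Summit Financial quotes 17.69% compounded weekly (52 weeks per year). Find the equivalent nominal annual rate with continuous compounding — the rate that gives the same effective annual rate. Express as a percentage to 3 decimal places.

17.660%

EAR = (1 + 0.1769/52)^52 − 1 = 0.193153.
Equivalent continuous rate: r = ln(1 + 0.193153) = 0.176600 = 17.660%.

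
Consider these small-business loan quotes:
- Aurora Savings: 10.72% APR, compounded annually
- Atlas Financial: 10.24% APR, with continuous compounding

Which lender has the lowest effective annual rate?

Aurora Savings

Aurora Savings: compounded annually, EAR = 10.720%
Atlas Financial: e^0.1024 − 1 = 10.783%
The lowest effective annual rate is Aurora Savings at 10.720%.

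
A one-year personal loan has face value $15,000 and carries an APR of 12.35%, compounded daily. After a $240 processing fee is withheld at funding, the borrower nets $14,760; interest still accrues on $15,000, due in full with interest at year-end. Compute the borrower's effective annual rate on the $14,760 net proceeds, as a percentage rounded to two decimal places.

Amount owed after one year: 15,000 × (1 + 0.1235/365)^365 = 15,000 × 1.131426 = $16,971.40.
Effective rate on net proceeds: 16,971.40 / 14,760 − 1 = 0.149824 = 14.98%.

14.98%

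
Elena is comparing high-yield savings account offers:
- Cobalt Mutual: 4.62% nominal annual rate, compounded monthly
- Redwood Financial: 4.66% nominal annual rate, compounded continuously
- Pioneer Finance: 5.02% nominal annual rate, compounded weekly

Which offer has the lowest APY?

Cobalt Mutual

Cobalt Mutual: (1 + 0.0462/12)^12 − 1 = 4.719%
Redwood Financial: e^0.0466 − 1 = 4.770%
Pioneer Finance: (1 + 0.0502/52)^52 − 1 = 5.146%
The lowest effective annual rate is Cobalt Mutual at 4.719%.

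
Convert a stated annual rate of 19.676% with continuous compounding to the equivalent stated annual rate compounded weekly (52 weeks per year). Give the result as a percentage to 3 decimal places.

19.713%

EAR under continuous compounding: e^0.19676 − 1 = 0.217452.
Solve (1 + r/52)^52 = 1.217452: r/52 = 1.217452^(1/52) − 1 = 0.003791, so r = 0.197133 = 19.713%.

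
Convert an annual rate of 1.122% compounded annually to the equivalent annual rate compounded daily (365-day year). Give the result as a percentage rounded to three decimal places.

Compounded annually, EAR = nominal = 0.011220.
Solve (1 + r/365)^365 = 1.011220: r/365 = 1.011220^(1/365) − 1 = 0.000031, so r = 0.011158 = 1.116%.

1.116%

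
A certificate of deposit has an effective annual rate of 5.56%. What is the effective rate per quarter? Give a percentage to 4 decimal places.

The per-quarter rate i satisfies (1 + i)^4 = 1 + 0.0556.
i = 1.0556^(1/4) − 1 = 0.0136192 = 1.3619%.

1.3619%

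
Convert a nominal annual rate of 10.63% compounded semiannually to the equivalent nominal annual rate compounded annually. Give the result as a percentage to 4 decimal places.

EAR = (1 + 0.1063/2)^2 − 1 = 0.109125.
Compounded annually, the equivalent nominal rate is the EAR itself: 10.9125%.

10.9125%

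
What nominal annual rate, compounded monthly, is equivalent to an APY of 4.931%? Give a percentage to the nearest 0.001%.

4.823%

(1 + r/12)^12 − 1 = 0.04931, so 1 + r/12 = 1.04931^(1/12).
r/12 = 0.004019, so r = 0.048229 = 4.823%.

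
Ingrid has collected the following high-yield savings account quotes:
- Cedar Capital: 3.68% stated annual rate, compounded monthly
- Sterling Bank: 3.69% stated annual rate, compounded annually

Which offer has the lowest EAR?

Sterling Bank

Cedar Capital: (1 + 0.0368/12)^12 − 1 = 3.743%
Sterling Bank: compounded annually, EAR = 3.690%
The lowest effective annual rate is Sterling Bank at 3.690%.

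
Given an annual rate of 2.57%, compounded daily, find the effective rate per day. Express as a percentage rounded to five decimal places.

With a nominal annual rate compounded daily, the periodic rate is the nominal rate divided by 365.
i = 0.0257 / 365 = 0.0000704 = 0.00704%.

0.00704%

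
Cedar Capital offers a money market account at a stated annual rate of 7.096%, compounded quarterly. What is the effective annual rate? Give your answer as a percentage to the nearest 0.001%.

EAR = (1 + 0.07096/4)^4 − 1.
= (1 + 0.017740)^4 − 1 = 1.072871 − 1 = 7.287%.

7.287%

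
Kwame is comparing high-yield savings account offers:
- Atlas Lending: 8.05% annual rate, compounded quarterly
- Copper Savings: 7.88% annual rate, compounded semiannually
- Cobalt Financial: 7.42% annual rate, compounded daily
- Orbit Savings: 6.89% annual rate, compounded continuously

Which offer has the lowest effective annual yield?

Atlas Lending: (1 + 0.0805/4)^4 − 1 = 8.296%
Copper Savings: (1 + 0.0788/2)^2 − 1 = 8.035%
Cobalt Financial: (1 + 0.0742/365)^365 − 1 = 7.701%
Orbit Savings: e^0.0689 − 1 = 7.133%
The lowest effective annual rate is Orbit Savings at 7.133%.

Orbit Savings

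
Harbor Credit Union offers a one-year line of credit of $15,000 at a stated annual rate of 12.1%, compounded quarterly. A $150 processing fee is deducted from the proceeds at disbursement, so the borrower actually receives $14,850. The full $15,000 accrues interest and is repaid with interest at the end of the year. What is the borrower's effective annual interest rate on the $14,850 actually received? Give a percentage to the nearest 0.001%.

13.798%

Amount owed after one year: 15,000 × (1 + 0.121/4)^4 = 15,000 × 1.126602 = $16,899.03.
Effective rate on net proceeds: 16,899.03 / 14,850 − 1 = 0.137982 = 13.798%.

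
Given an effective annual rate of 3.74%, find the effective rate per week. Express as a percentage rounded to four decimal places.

The per-week rate i satisfies (1 + i)^52 = 1 + 0.0374.
i = 1.0374^(1/52) − 1 = 0.0007064 = 0.0706%.

0.0706%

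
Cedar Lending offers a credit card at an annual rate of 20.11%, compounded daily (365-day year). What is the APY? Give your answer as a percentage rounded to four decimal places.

EAR = (1 + 0.2011/365)^365 − 1.
= 1.222679 − 1 = 22.2679%.

22.2679%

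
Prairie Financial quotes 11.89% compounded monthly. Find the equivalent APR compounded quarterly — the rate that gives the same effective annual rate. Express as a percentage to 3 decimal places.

EAR = (1 + 0.1189/12)^12 − 1 = 0.125598.
Solve (1 + r/4)^4 = 1.125598: r/4 = 1.125598^(1/4) − 1 = 0.030020, so r = 0.120082 = 12.008%.

12.008%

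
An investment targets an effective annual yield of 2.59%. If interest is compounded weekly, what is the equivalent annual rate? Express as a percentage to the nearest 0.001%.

2.558%

(1 + r/52)^52 − 1 = 0.0259, so 1 + r/52 = 1.0259^(1/52).
r/52 = 0.000492, so r = 0.025577 = 2.558%.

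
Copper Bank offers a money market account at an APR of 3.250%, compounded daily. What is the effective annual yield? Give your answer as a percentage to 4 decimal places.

3.3032%

EAR = (1 + 0.03250/365)^365 − 1.
= 1.033032 − 1 = 3.3032%.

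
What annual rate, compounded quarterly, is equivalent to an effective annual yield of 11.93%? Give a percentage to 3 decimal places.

11.431%

(1 + r/4)^4 − 1 = 0.1193, so 1 + r/4 = 1.1193^(1/4).
r/4 = 0.028577, so r = 0.114306 = 11.431%.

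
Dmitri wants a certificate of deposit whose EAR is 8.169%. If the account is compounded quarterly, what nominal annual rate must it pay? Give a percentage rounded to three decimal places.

(1 + r/4)^4 − 1 = 0.08169, so 1 + r/4 = 1.08169^(1/4).
r/4 = 0.019825, so r = 0.079300 = 7.930%.

7.930%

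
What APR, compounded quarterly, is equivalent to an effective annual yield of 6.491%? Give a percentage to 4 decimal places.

(1 + r/4)^4 − 1 = 0.06491, so 1 + r/4 = 1.06491^(1/4).
r/4 = 0.015847, so r = 0.063387 = 6.3387%.

6.3387%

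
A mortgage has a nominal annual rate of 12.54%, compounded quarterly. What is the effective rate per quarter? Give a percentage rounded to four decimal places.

3.1350%

With a nominal annual rate compounded quarterly, the periodic rate is the nominal rate divided by 4.
i = 0.1254 / 4 = 0.0313500 = 3.1350%.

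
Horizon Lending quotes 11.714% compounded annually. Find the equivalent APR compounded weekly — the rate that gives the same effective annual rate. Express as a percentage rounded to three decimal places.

11.089%

Compounded annually, EAR = nominal = 0.117140.
Solve (1 + r/52)^52 = 1.117140: r/52 = 1.117140^(1/52) − 1 = 0.002132, so r = 0.110890 = 11.089%.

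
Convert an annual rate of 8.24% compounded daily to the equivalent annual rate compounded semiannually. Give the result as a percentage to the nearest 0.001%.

8.411%

EAR = (1 + 0.0824/365)^365 − 1 = 0.085880.
Solve (1 + r/2)^2 = 1.085880: r/2 = 1.085880^(1/2) − 1 = 0.042056, so r = 0.084111 = 8.411%.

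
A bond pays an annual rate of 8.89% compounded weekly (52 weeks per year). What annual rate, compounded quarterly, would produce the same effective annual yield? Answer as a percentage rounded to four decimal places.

8.9818%

EAR = (1 + 0.0889/52)^52 − 1 = 0.092888.
Solve (1 + r/4)^4 = 1.092888: r/4 = 1.092888^(1/4) − 1 = 0.022454, so r = 0.089818 = 8.9818%.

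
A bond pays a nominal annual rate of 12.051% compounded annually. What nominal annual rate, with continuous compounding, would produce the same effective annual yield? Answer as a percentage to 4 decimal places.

Compounded annually, EAR = nominal = 0.120510.
Equivalent continuous rate: r = ln(1 + 0.120510) = 0.113784 = 11.3784%.

11.3784%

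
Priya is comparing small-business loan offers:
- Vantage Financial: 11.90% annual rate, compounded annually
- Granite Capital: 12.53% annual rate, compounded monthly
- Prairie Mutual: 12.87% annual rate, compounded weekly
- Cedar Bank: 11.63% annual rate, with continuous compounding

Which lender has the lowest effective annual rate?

Vantage Financial: compounded annually, EAR = 11.900%
Granite Capital: (1 + 0.1253/12)^12 − 1 = 13.275%
Prairie Mutual: (1 + 0.1287/52)^52 − 1 = 13.717%
Cedar Bank: e^0.1163 − 1 = 12.333%
The lowest effective annual rate is Vantage Financial at 11.900%.

Vantage Financial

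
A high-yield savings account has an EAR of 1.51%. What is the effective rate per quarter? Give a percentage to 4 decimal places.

The per-quarter rate i satisfies (1 + i)^4 = 1 + 0.0151.
i = 1.0151^(1/4) − 1 = 0.0037538 = 0.3754%.

0.3754%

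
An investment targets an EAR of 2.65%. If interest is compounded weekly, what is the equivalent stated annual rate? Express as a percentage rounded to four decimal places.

(1 + r/52)^52 − 1 = 0.0265, so 1 + r/52 = 1.0265^(1/52).
r/52 = 0.000503, so r = 0.026162 = 2.6162%.

2.6162%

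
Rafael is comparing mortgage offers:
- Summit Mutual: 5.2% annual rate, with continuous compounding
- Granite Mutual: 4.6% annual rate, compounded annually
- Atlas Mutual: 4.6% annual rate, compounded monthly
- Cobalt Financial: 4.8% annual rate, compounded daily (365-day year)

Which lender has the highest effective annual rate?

Summit Mutual

Summit Mutual: e^0.052 − 1 = 5.338%
Granite Mutual: compounded annually, EAR = 4.600%
Atlas Mutual: (1 + 0.046/12)^12 − 1 = 4.698%
Cobalt Financial: (1 + 0.048/365)^365 − 1 = 4.917%
The highest effective annual rate is Summit Mutual at 5.338%.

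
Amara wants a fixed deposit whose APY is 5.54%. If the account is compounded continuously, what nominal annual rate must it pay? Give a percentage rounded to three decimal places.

5.392%

Continuous: nominal r satisfies e^r − 1 = 0.0554.
r = ln(1 + 0.0554) = ln(1.0554) = 0.053920 = 5.392%.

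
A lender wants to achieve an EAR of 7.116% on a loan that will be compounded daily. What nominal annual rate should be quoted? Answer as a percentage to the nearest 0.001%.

6.875%

(1 + r/365)^365 − 1 = 0.07116, so 1 + r/365 = 1.07116^(1/365).
r/365 = 0.000188, so r = 0.068749 = 6.875%.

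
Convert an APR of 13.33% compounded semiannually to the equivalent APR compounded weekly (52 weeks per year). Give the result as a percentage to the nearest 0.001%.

12.921%

EAR = (1 + 0.1333/2)^2 − 1 = 0.137742.
Solve (1 + r/52)^52 = 1.137742: r/52 = 1.137742^(1/52) − 1 = 0.002485, so r = 0.129206 = 12.921%.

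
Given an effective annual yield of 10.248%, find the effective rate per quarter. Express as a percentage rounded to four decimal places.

2.4690%

The per-quarter rate i satisfies (1 + i)^4 = 1 + 0.10248.
i = 1.10248^(1/4) − 1 = 0.0246904 = 2.4690%.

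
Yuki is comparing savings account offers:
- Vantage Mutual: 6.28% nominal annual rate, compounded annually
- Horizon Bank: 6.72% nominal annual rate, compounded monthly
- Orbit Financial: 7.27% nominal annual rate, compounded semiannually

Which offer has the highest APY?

Orbit Financial

Vantage Mutual: compounded annually, EAR = 6.280%
Horizon Bank: (1 + 0.0672/12)^12 − 1 = 6.931%
Orbit Financial: (1 + 0.0727/2)^2 − 1 = 7.402%
The highest effective annual rate is Orbit Financial at 7.402%.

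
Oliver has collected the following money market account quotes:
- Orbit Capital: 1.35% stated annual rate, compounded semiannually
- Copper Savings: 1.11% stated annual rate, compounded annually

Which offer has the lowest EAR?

Copper Savings

Orbit Capital: (1 + 0.0135/2)^2 − 1 = 1.355%
Copper Savings: compounded annually, EAR = 1.110%
The lowest effective annual rate is Copper Savings at 1.110%.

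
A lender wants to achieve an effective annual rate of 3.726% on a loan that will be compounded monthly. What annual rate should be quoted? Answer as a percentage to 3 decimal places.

(1 + r/12)^12 − 1 = 0.03726, so 1 + r/12 = 1.03726^(1/12).
r/12 = 0.003053, so r = 0.036638 = 3.664%.

3.664%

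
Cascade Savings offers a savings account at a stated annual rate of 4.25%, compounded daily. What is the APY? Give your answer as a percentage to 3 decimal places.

EAR = (1 + 0.0425/365)^365 − 1.
= 1.043413 − 1 = 4.341%.

4.341%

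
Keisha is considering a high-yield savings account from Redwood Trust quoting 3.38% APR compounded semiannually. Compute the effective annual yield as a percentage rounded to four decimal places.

3.4086%

EAR = (1 + 0.0338/2)^2 − 1.
= 1.034086 − 1 = 3.4086%.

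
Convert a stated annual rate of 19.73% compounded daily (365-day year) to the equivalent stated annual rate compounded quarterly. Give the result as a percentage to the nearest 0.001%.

20.219%

EAR = (1 + 0.1973/365)^365 − 1 = 0.218044.
Solve (1 + r/4)^4 = 1.218044: r/4 = 1.218044^(1/4) − 1 = 0.050548, so r = 0.202191 = 20.219%.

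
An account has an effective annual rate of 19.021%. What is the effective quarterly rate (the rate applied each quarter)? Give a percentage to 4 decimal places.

The per-quarter rate i satisfies (1 + i)^4 = 1 + 0.19021.
i = 1.19021^(1/4) − 1 = 0.0444939 = 4.4494%.

4.4494%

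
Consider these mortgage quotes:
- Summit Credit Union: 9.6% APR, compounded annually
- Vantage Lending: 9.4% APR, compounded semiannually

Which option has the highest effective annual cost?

Summit Credit Union: compounded annually, EAR = 9.600%
Vantage Lending: (1 + 0.094/2)^2 − 1 = 9.621%
The highest effective annual rate is Vantage Lending at 9.621%.

Vantage Lending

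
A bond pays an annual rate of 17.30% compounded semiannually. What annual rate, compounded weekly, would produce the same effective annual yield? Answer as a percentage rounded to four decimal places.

EAR = (1 + 0.1730/2)^2 − 1 = 0.180482.
Solve (1 + r/52)^52 = 1.180482: r/52 = 1.180482^(1/52) − 1 = 0.003196, so r = 0.166188 = 16.6188%.

16.6188%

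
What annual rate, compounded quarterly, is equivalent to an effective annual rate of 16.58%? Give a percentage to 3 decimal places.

(1 + r/4)^4 − 1 = 0.1658, so 1 + r/4 = 1.1658^(1/4).
r/4 = 0.039097, so r = 0.156387 = 15.639%.

15.639%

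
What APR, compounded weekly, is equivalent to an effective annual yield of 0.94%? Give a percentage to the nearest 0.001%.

(1 + r/52)^52 − 1 = 0.0094, so 1 + r/52 = 1.0094^(1/52).
r/52 = 0.000180, so r = 0.009357 = 0.936%.

0.936%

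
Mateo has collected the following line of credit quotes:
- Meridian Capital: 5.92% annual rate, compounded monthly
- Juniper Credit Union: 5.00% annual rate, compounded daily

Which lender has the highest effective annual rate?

Meridian Capital: (1 + 0.0592/12)^12 − 1 = 6.083%
Juniper Credit Union: (1 + 0.0500/365)^365 − 1 = 5.127%
The highest effective annual rate is Meridian Capital at 6.083%.

Meridian Capital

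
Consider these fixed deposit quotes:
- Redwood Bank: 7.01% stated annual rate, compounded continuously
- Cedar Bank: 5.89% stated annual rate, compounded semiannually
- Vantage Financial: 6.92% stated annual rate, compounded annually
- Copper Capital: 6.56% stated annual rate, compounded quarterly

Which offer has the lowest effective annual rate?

Redwood Bank: e^0.0701 − 1 = 7.262%
Cedar Bank: (1 + 0.0589/2)^2 − 1 = 5.977%
Vantage Financial: compounded annually, EAR = 6.920%
Copper Capital: (1 + 0.0656/4)^4 − 1 = 6.723%
The lowest effective annual rate is Cedar Bank at 5.977%.

Cedar Bank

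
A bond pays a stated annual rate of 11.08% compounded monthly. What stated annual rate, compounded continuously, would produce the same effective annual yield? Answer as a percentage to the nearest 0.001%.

11.029%

EAR = (1 + 0.1108/12)^12 − 1 = 0.116604.
Equivalent continuous rate: r = ln(1 + 0.116604) = 0.110292 = 11.029%.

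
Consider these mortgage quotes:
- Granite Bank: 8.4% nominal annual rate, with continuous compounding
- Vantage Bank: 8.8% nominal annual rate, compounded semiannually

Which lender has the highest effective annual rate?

Vantage Bank

Granite Bank: e^0.084 − 1 = 8.763%
Vantage Bank: (1 + 0.088/2)^2 − 1 = 8.994%
The highest effective annual rate is Vantage Bank at 8.994%.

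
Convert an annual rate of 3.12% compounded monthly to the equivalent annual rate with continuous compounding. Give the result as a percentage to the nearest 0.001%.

3.116%

EAR = (1 + 0.0312/12)^12 − 1 = 0.031650.
Equivalent continuous rate: r = ln(1 + 0.031650) = 0.031160 = 3.116%.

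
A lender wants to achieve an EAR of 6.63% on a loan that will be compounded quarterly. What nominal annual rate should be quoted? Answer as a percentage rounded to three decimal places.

(1 + r/4)^4 − 1 = 0.0663, so 1 + r/4 = 1.0663^(1/4).
r/4 = 0.016178, so r = 0.064713 = 6.471%.

6.471%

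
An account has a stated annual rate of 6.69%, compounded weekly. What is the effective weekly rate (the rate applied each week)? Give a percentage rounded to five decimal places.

0.12865%

With a nominal annual rate compounded weekly, the periodic rate is the nominal rate divided by 52.
i = 0.0669 / 52 = 0.0012865 = 0.12865%.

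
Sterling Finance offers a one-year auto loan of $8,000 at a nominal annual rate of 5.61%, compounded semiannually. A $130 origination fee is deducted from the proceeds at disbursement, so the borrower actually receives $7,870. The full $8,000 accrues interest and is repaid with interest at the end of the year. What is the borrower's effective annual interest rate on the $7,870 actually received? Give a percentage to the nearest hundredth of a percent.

Amount owed after one year: 8,000 × (1 + 0.0561/2)^2 = 8,000 × 1.056887 = $8,455.09.
Effective rate on net proceeds: 8,455.09 / 7,870 − 1 = 0.074345 = 7.43%.

7.43%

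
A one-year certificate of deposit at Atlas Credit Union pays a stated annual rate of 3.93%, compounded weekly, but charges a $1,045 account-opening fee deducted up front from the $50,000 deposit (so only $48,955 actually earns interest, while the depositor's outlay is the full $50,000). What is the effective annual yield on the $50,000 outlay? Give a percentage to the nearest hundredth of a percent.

1.83%

Value after one year: 48,955 × (1 + 0.0393/52)^52 = 48,955 × 1.040067 = $50,916.48.
Effective yield on the $50,000 outlay: 50,916.48 / 50,000 − 1 = 0.018330 = 1.83%.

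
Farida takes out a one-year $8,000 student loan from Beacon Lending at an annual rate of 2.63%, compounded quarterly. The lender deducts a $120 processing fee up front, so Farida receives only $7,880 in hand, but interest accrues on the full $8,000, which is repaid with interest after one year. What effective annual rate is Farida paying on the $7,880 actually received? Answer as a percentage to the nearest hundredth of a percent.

Amount owed after one year: 8,000 × (1 + 0.0263/4)^4 = 8,000 × 1.026561 = $8,212.48.
Effective rate on net proceeds: 8,212.48 / 7,880 − 1 = 0.042193 = 4.22%.

4.22%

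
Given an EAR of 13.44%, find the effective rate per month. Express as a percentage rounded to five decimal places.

1.05641%

The per-month rate i satisfies (1 + i)^12 = 1 + 0.1344.
i = 1.1344^(1/12) − 1 = 0.0105641 = 1.05641%.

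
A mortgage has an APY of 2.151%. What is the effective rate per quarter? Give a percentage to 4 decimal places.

0.5335%

The per-quarter rate i satisfies (1 + i)^4 = 1 + 0.02151.
i = 1.02151^(1/4) − 1 = 0.0053347 = 0.5335%.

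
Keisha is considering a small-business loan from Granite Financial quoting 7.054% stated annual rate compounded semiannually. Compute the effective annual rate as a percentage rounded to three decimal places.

7.178%

EAR = (1 + 0.07054/2)^2 − 1.
= (1 + 0.035270)^2 − 1 = 1.071784 − 1 = 7.178%.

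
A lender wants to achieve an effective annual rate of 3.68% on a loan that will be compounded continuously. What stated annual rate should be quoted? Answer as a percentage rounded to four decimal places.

3.6139%

Continuous: nominal r satisfies e^r − 1 = 0.0368.
r = ln(1 + 0.0368) = ln(1.0368) = 0.036139 = 3.6139%.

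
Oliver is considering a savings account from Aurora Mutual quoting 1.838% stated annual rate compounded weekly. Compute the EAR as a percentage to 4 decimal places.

1.8547%

EAR = (1 + 0.01838/52)^52 − 1.
= 1.018547 − 1 = 1.8547%.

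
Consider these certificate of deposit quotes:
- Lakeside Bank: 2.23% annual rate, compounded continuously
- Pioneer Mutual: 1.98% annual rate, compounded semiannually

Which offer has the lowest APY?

Lakeside Bank: e^0.0223 − 1 = 2.255%
Pioneer Mutual: (1 + 0.0198/2)^2 − 1 = 1.990%
The lowest effective annual rate is Pioneer Mutual at 1.990%.

Pioneer Mutual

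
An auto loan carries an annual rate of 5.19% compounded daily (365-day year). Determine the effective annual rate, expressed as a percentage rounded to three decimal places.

EAR = (1 + 0.0519/365)^365 − 1.
= (1 + 0.000142)^365 − 1 = 1.053267 − 1 = 5.327%.

5.327%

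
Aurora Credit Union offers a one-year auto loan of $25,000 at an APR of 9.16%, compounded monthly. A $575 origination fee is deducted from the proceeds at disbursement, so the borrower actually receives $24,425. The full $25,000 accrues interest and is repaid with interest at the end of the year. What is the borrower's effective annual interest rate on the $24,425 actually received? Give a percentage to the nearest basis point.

Amount owed after one year: 25,000 × (1 + 0.0916/12)^12 = 25,000 × 1.095545 = $27,388.63.
Effective rate on net proceeds: 27,388.63 / 24,425 − 1 = 0.121336 = 12.13%.

12.13%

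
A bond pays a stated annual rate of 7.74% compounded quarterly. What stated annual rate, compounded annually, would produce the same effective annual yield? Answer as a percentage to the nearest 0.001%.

7.968%

EAR = (1 + 0.0774/4)^4 − 1 = 0.079676.
Compounded annually, the equivalent nominal rate is the EAR itself: 7.968%.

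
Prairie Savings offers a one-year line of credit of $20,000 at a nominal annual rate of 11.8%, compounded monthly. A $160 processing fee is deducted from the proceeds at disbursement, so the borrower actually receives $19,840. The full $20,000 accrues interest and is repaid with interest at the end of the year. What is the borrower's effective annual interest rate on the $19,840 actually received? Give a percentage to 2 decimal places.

13.37%

Amount owed after one year: 20,000 × (1 + 0.118/12)^12 = 20,000 × 1.124596 = $22,491.91.
Effective rate on net proceeds: 22,491.91 / 19,840 − 1 = 0.133665 = 13.37%.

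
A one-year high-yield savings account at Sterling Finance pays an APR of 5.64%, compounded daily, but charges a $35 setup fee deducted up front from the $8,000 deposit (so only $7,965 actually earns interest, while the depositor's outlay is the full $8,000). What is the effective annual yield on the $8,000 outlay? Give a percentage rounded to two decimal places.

Value after one year: 7,965 × (1 + 0.0564/365)^365 = 7,965 × 1.058016 = $8,427.10.
Effective yield on the $8,000 outlay: 8,427.10 / 8,000 − 1 = 0.053387 = 5.34%.

5.34%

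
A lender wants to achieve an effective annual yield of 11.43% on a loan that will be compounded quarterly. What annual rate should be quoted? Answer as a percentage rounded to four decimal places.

(1 + r/4)^4 − 1 = 0.1143, so 1 + r/4 = 1.1143^(1/4).
r/4 = 0.027426, so r = 0.109704 = 10.9704%.

10.9704%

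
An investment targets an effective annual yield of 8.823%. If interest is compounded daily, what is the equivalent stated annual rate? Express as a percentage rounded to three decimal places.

8.456%

(1 + r/365)^365 − 1 = 0.08823, so 1 + r/365 = 1.08823^(1/365).
r/365 = 0.000232, so r = 0.084562 = 8.456%.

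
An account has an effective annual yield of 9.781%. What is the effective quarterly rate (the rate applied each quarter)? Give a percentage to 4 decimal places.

2.3604%

The per-quarter rate i satisfies (1 + i)^4 = 1 + 0.09781.
i = 1.09781^(1/4) − 1 = 0.0236036 = 2.3604%.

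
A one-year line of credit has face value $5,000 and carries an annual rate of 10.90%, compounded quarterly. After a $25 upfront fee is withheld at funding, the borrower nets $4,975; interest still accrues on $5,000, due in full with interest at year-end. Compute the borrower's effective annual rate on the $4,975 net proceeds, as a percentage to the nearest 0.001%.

11.913%

Amount owed after one year: 5,000 × (1 + 0.1090/4)^4 = 5,000 × 1.113537 = $5,567.68.
Effective rate on net proceeds: 5,567.68 / 4,975 − 1 = 0.119133 = 11.913%.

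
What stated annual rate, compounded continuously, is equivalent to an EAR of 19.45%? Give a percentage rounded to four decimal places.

Continuous: nominal r satisfies e^r − 1 = 0.1945.
r = ln(1 + 0.1945) = ln(1.1945) = 0.177728 = 17.7728%.

17.7728%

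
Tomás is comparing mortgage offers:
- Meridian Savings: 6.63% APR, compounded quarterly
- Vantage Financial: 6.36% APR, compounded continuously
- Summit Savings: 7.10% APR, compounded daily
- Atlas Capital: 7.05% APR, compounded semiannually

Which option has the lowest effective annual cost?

Vantage Financial

Meridian Savings: (1 + 0.0663/4)^4 − 1 = 6.797%
Vantage Financial: e^0.0636 − 1 = 6.567%
Summit Savings: (1 + 0.0710/365)^365 − 1 = 7.357%
Atlas Capital: (1 + 0.0705/2)^2 − 1 = 7.174%
The lowest effective annual rate is Vantage Financial at 6.567%.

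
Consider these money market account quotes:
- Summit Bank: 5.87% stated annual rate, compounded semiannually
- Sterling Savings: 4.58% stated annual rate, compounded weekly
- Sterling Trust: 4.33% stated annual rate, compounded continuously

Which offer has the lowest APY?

Sterling Trust

Summit Bank: (1 + 0.0587/2)^2 − 1 = 5.956%
Sterling Savings: (1 + 0.0458/52)^52 − 1 = 4.684%
Sterling Trust: e^0.0433 − 1 = 4.425%
The lowest effective annual rate is Sterling Trust at 4.425%.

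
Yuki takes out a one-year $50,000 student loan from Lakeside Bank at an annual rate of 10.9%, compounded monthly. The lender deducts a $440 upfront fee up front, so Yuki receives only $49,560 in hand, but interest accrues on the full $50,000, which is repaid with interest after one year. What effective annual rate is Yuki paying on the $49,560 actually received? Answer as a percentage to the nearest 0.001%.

Amount owed after one year: 50,000 × (1 + 0.109/12)^12 = 50,000 × 1.114614 = $55,730.69.
Effective rate on net proceeds: 55,730.69 / 49,560 − 1 = 0.124509 = 12.451%.

12.451%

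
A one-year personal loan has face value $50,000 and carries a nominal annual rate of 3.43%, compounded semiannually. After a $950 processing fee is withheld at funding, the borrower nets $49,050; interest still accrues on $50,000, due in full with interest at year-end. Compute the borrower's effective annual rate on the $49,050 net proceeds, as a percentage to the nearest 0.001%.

Amount owed after one year: 50,000 × (1 + 0.0343/2)^2 = 50,000 × 1.034594 = $51,729.71.
Effective rate on net proceeds: 51,729.71 / 49,050 − 1 = 0.054632 = 5.463%.

5.463%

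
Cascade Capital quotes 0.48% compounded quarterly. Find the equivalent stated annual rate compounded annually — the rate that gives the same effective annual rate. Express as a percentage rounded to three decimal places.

0.481%

EAR = (1 + 0.0048/4)^4 − 1 = 0.004809.
Compounded annually, the equivalent nominal rate is the EAR itself: 0.481%.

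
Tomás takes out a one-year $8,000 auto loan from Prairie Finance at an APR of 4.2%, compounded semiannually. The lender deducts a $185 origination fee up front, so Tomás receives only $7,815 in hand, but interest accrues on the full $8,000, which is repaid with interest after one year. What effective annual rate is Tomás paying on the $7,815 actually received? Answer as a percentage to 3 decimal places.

Amount owed after one year: 8,000 × (1 + 0.042/2)^2 = 8,000 × 1.042441 = $8,339.53.
Effective rate on net proceeds: 8,339.53 / 7,815 − 1 = 0.067118 = 6.712%.

6.712%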